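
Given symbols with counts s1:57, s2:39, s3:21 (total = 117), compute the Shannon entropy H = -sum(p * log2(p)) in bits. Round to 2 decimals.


Computing entropy H = -sum(p_i * log2(p_i)):
  s1: p = 57/117 = 0.4872, -p*log2(p) = 0.5054
  s2: p = 39/117 = 0.3333, -p*log2(p) = 0.5283
  s3: p = 21/117 = 0.1795, -p*log2(p) = 0.4448
H = sum of terms = 1.4785
Rounded to 2 decimals: 1.48

1.48


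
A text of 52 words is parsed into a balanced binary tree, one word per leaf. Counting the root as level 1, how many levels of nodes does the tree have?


In a balanced binary tree with n leaves the deepest leaf is ceil(log2(n)) edges below the root,
so counting node levels inclusive of root and leaves gives ceil(log2(n)) + 1 levels.
log2(52) = 5.7004
ceil(5.7004) = 6
levels = 6 + 1 = 7

7


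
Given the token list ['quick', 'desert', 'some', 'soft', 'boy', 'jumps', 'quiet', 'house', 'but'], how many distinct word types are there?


Listing all tokens and tracking unique types:
  Token 1: 'quick' -> NEW (unique so far: 1)
  Token 2: 'desert' -> NEW (unique so far: 2)
  Token 3: 'some' -> NEW (unique so far: 3)
  Token 4: 'soft' -> NEW (unique so far: 4)
  Token 5: 'boy' -> NEW (unique so far: 5)
  Token 6: 'jumps' -> NEW (unique so far: 6)
  Token 7: 'quiet' -> NEW (unique so far: 7)
  Token 8: 'house' -> NEW (unique so far: 8)
  Token 9: 'but' -> NEW (unique so far: 9)
Unique types: ('boy', 'but', 'desert', 'house', 'jumps', 'quick', 'quiet', 'soft', 'some')
Vocabulary size: 9

9


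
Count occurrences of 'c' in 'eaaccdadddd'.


Scanning 'eaaccdadddd' for 'c':
  Position 3: 'c' -> MATCH (count: 1)
  Position 4: 'c' -> MATCH (count: 2)
Total occurrences of 'c': 2

2


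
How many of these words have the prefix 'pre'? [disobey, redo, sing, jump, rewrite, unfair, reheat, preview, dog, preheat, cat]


Checking each word for prefix 'pre':
  'disobey' -> no (count: 0)
  'redo' -> no (count: 0)
  'sing' -> no (count: 0)
  'jump' -> no (count: 0)
  'rewrite' -> no (count: 0)
  'unfair' -> no (count: 0)
  'reheat' -> no (count: 0)
  'preview' -> YES, starts with 'pre' (count: 1)
  'dog' -> no (count: 1)
  'preheat' -> YES, starts with 'pre' (count: 2)
  'cat' -> no (count: 2)
Total with prefix 'pre': 2

2


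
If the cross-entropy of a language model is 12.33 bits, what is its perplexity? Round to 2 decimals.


Perplexity formula: PP = 2^H
H = 12.33
PP = 2^12.33
Decompose: 2^12.33 = 2^12 * 2^0.33
2^12 = 4096, 2^0.33 ~ 1.2570134
PP ~ 4096 * 1.2570134 = 5148.7268864
Rounded to 2 decimals: 5148.73

5148.73


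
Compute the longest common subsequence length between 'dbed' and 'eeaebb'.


DP table for LCS of 'dbed' and 'eeaebb':
       e  e  a  e  b  b
    0  0  0  0  0  0  0
  d 0  0  0  0  0  0  0
  b 0  0  0  0  0  1  1
  e 0  1  1  1  1  1  1
  d 0  1  1  1  1  1  1
LCS: 'b'
LCS length = 1

1


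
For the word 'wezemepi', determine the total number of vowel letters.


Scanning each character of 'wezemepi':
  Position 1: 'w' -> consonant (running count: 0)
  Position 2: 'e' -> vowel (running count: 1)
  Position 3: 'z' -> consonant (running count: 1)
  Position 4: 'e' -> vowel (running count: 2)
  Position 5: 'm' -> consonant (running count: 2)
  Position 6: 'e' -> vowel (running count: 3)
  Position 7: 'p' -> consonant (running count: 3)
  Position 8: 'i' -> vowel (running count: 4)
Total vowels: 4

4


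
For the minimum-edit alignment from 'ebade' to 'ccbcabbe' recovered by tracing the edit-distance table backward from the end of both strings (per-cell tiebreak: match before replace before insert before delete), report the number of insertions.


Edit distance = 5. Backtracking from cell (5, 8) with preference match > replace > insert > delete,
then listing the resulting alignment 'ebade' -> 'ccbcabbe' left to right:
  Step 1: insert 'c' [insertion #1]
  Step 2: replace e->c
  Step 3: keep 'b'
  Step 4: insert 'c' [insertion #2]
  Step 5: keep 'a'
  Step 6: insert 'b' [insertion #3]
  Step 7: replace d->b
  Step 8: keep 'e'
Total insertions: 3

3


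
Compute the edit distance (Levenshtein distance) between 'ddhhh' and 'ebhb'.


Building DP table for s1='ddhhh' (len 5) and s2='ebhb' (len 4):
       e  b  h  b
    0  1  2  3  4
  d 1  1  2  3  4
  d 2  2  2  3  4
  h 3  3  3  2  3
  h 4  4  4  3  3
  h 5  5  5  4  4
Edit distance = dp[5][4] = 4

4


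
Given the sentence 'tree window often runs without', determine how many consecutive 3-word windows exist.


Word trigrams from [5] words:
  Trigram 1: (tree window often)
  Trigram 2: (window often runs)
  Trigram 3: (often runs without)
Total word trigrams: 5 - 2 = 3

3


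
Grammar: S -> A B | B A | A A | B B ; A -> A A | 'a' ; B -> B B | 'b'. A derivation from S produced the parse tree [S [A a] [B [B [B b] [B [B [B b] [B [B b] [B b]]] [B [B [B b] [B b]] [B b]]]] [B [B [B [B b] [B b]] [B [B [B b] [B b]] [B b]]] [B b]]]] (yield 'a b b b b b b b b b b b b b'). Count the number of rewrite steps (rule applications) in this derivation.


Every bracketed nonterminal node [X ...] in the tree is produced by exactly one rule application.
Reading the tree off as a leftmost derivation:
  Step 1: S  =>  A B   (applied S -> A B)
  Step 2: A B  =>  a B   (applied A -> a)
  Step 3: a B  =>  a B B   (applied B -> B B)
  Step 4: a B B  =>  a B B B   (applied B -> B B)
  Step 5: a B B B  =>  a b B B   (applied B -> b)
  Step 6: a b B B  =>  a b B B B   (applied B -> B B)
  Step 7: a b B B B  =>  a b B B B B   (applied B -> B B)
  Step 8: a b B B B B  =>  a b b B B B   (applied B -> b)
  Step 9: a b b B B B  =>  a b b B B B B   (applied B -> B B)
  Step 10: a b b B B B B  =>  a b b b B B B   (applied B -> b)
  Step 11: a b b b B B B  =>  a b b b b B B   (applied B -> b)
  Step 12: a b b b b B B  =>  a b b b b B B B   (applied B -> B B)
  Step 13: a b b b b B B B  =>  a b b b b B B B B   (applied B -> B B)
  Step 14: a b b b b B B B B  =>  a b b b b b B B B   (applied B -> b)
  Step 15: a b b b b b B B B  =>  a b b b b b b B B   (applied B -> b)
  Step 16: a b b b b b b B B  =>  a b b b b b b b B   (applied B -> b)
  Step 17: a b b b b b b b B  =>  a b b b b b b b B B   (applied B -> B B)
  Step 18: a b b b b b b b B B  =>  a b b b b b b b B B B   (applied B -> B B)
  Step 19: a b b b b b b b B B B  =>  a b b b b b b b B B B B   (applied B -> B B)
  Step 20: a b b b b b b b B B B B  =>  a b b b b b b b b B B B   (applied B -> b)
  Step 21: a b b b b b b b b B B B  =>  a b b b b b b b b b B B   (applied B -> b)
  Step 22: a b b b b b b b b b B B  =>  a b b b b b b b b b B B B   (applied B -> B B)
  Step 23: a b b b b b b b b b B B B  =>  a b b b b b b b b b B B B B   (applied B -> B B)
  Step 24: a b b b b b b b b b B B B B  =>  a b b b b b b b b b b B B B   (applied B -> b)
  Step 25: a b b b b b b b b b b B B B  =>  a b b b b b b b b b b b B B   (applied B -> b)
  Step 26: a b b b b b b b b b b b B B  =>  a b b b b b b b b b b b b B   (applied B -> b)
  Step 27: a b b b b b b b b b b b b B  =>  a b b b b b b b b b b b b b   (applied B -> b)
Final yield: a b b b b b b b b b b b b b
Total rewrite steps: 27

27


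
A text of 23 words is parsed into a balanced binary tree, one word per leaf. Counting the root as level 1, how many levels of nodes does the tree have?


In a balanced binary tree with n leaves the deepest leaf is ceil(log2(n)) edges below the root,
so counting node levels inclusive of root and leaves gives ceil(log2(n)) + 1 levels.
log2(23) = 4.5236
ceil(4.5236) = 5
levels = 5 + 1 = 6

6


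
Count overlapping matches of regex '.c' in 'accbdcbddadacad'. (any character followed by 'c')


Pattern: .c means any character followed by 'c'.
Scanning 'accbdcbddadacad' position-by-position:
  Pos 0: window 'ac' -> MATCH
  Pos 1: window 'cc' -> MATCH
  Pos 2: window 'cb' -> no
  Pos 3: window 'bd' -> no
  Pos 4: window 'dc' -> MATCH
  Pos 5: window 'cb' -> no
  Pos 6: window 'bd' -> no
  Pos 7: window 'dd' -> no
  Pos 8: window 'da' -> no
  Pos 9: window 'ad' -> no
  Pos 10: window 'da' -> no
  Pos 11: window 'ac' -> MATCH
  Pos 12: window 'ca' -> no
  Pos 13: window 'ad' -> no
  Pos 14: window 'd' -> no
Total matches: 4

4


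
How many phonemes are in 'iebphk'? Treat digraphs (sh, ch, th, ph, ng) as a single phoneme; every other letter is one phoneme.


Parsing 'iebphk' greedily, digraphs first:
  'i' -> vowel phoneme (phonemes so far: 1)
  'e' -> vowel phoneme (phonemes so far: 2)
  'b' -> consonant phoneme (phonemes so far: 3)
  'ph' -> digraph (1 consonant phoneme) (phonemes so far: 4)
  'k' -> consonant phoneme (phonemes so far: 5)
Total phonemes: 5

5


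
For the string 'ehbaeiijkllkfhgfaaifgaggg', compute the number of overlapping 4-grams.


String 'ehbaeiijkllkfhgfaaifgaggg' has length L = 25.
Number of overlapping n-grams = L - n + 1
Substituting: 25 - 4 + 1 = 22

22


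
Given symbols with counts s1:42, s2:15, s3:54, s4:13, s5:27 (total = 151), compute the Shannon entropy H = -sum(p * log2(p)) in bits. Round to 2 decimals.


Computing entropy H = -sum(p_i * log2(p_i)):
  s1: p = 42/151 = 0.2781, -p*log2(p) = 0.5135
  s2: p = 15/151 = 0.0993, -p*log2(p) = 0.3309
  s3: p = 54/151 = 0.3576, -p*log2(p) = 0.5305
  s4: p = 13/151 = 0.0861, -p*log2(p) = 0.3046
  s5: p = 27/151 = 0.1788, -p*log2(p) = 0.4441
H = sum of terms = 2.1236
Rounded to 2 decimals: 2.12

2.12


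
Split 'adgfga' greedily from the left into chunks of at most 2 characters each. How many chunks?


'adgfga' has 6 characters.
Chunking with max size 2:
  Chunk 1: 'ad' (positions 0-1)
  Chunk 2: 'gf' (positions 2-3)
  Chunk 3: 'ga' (positions 4-5)
Total chunks: ceil(6 / 2) = 3

3


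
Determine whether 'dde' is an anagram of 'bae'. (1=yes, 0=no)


Sort characters of 'dde': 'dde'
Sort characters of 'bae': 'abe'
Sorted forms differ -> they are NOT anagrams
Result: 0

0


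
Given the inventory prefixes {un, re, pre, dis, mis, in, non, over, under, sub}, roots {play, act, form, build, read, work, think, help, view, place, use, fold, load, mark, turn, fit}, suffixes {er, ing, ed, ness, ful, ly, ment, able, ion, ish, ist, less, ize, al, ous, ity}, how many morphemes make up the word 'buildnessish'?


Segmenting 'buildnessish' against the inventory:
  'build' -> root (morpheme 1)
  'ness' -> suffix (morpheme 2)
  'ish' -> suffix (morpheme 3)
Total morphemes: 3

3


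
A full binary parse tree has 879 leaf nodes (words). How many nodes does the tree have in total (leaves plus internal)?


Leaf nodes (terminals): 879
Internal nodes = n - 1 = 879 - 1 = 878
Total = leaves + internal = 879 + 878 = 1757

1757


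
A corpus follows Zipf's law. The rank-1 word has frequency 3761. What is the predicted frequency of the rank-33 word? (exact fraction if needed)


Zipf's law: freq(rank) = f1 / rank
f1 = 3761, rank = 33
freq = 3761 / 33
GCD(3761, 33) = 1
Simplified: 3761/33

3761/33


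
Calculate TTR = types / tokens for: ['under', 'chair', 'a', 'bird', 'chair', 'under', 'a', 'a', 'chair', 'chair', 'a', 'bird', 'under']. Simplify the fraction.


Tokens: 13
Unique types: ('a', 'bird', 'chair', 'under') = 4
TTR = 4/13
Already in lowest terms.

4/13


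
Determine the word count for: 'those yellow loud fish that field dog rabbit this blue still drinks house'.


Counting words by splitting on spaces:
  Word 1: 'those'
  Word 2: 'yellow'
  Word 3: 'loud'
  Word 4: 'fish'
  Word 5: 'that'
  Word 6: 'field'
  Word 7: 'dog'
  Word 8: 'rabbit'
  Word 9: 'this'
  Word 10: 'blue'
  Word 11: 'still'
  Word 12: 'drinks'
  Word 13: 'house'
Total words: 13

13


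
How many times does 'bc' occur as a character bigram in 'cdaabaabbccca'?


Scanning 'cdaabaabbccca' for bigram 'bc':
  Position 0: 'cd' -> no
  Position 1: 'da' -> no
  Position 2: 'aa' -> no
  Position 3: 'ab' -> no
  Position 4: 'ba' -> no
  Position 5: 'aa' -> no
  Position 6: 'ab' -> no
  Position 7: 'bb' -> no
  Position 8: 'bc' -> MATCH
  Position 9: 'cc' -> no
  Position 10: 'cc' -> no
  Position 11: 'ca' -> no
Total matches: 1

1


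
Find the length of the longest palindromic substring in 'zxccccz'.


Scanning 'zxccccz' for palindromic substrings.
Substring at positions 2-5: 'cccc'.
Check: reverse('cccc') = 'cccc' -> palindrome confirmed.
Neighbouring characters ('x' / 'z') break symmetry, so it cannot extend further.
No longer palindromic substring exists; longest length = 4

4


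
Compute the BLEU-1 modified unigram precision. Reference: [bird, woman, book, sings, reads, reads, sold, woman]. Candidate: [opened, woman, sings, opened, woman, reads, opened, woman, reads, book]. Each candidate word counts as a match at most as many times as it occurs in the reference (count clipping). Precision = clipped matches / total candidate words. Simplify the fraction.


Reference word counts: {'bird': 1, 'book': 1, 'reads': 2, 'sings': 1, 'sold': 1, 'woman': 2}
Checking each candidate word (with clipping):
  'opened' -> not in reference -> no match (matches: 0)
  'woman' -> in reference (ref count 2, used 1/2) -> match (matches: 1)
  'sings' -> in reference (ref count 1, used 1/1) -> match (matches: 2)
  'opened' -> not in reference -> no match (matches: 2)
  'woman' -> in reference (ref count 2, used 2/2) -> match (matches: 3)
  'reads' -> in reference (ref count 2, used 1/2) -> match (matches: 4)
  'opened' -> not in reference -> no match (matches: 4)
  'woman' -> ref count 2 already used up (2/2) -> clipped, no match (matches: 4)
  'reads' -> in reference (ref count 2, used 2/2) -> match (matches: 5)
  'book' -> in reference (ref count 1, used 1/1) -> match (matches: 6)
Clipped matches: 6, Candidate length: 10
Precision = 6/10 = 3/5

3/5


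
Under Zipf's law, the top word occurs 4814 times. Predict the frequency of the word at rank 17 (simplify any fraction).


Zipf's law: freq(rank) = f1 / rank
f1 = 4814, rank = 17
freq = 4814 / 17
GCD(4814, 17) = 1
Simplified: 4814/17

4814/17


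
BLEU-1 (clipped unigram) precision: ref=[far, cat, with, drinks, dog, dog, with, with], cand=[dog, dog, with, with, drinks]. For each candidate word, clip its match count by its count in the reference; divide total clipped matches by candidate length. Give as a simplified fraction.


Reference word counts: {'cat': 1, 'dog': 2, 'drinks': 1, 'far': 1, 'with': 3}
Checking each candidate word (with clipping):
  'dog' -> in reference (ref count 2, used 1/2) -> match (matches: 1)
  'dog' -> in reference (ref count 2, used 2/2) -> match (matches: 2)
  'with' -> in reference (ref count 3, used 1/3) -> match (matches: 3)
  'with' -> in reference (ref count 3, used 2/3) -> match (matches: 4)
  'drinks' -> in reference (ref count 1, used 1/1) -> match (matches: 5)
Clipped matches: 5, Candidate length: 5
Precision = 5/5 = 1

1


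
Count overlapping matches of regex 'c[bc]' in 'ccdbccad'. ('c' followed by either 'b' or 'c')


Pattern: c[bc] means 'c' followed by either 'b' or 'c'.
Scanning 'ccdbccad' position-by-position:
  Pos 0: window 'cc' -> MATCH
  Pos 1: window 'cd' -> no
  Pos 2: window 'db' -> no
  Pos 3: window 'bc' -> no
  Pos 4: window 'cc' -> MATCH
  Pos 5: window 'ca' -> no
  Pos 6: window 'ad' -> no
  Pos 7: window 'd' -> no
Total matches: 2

2


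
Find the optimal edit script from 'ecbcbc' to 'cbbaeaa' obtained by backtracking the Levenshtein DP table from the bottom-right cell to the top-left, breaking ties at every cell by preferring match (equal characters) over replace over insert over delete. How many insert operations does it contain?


Edit distance = 6. Backtracking from cell (6, 7) with preference match > replace > insert > delete,
then listing the resulting alignment 'ecbcbc' -> 'cbbaeaa' left to right:
  Step 1: replace e->c
  Step 2: replace c->b
  Step 3: keep 'b'
  Step 4: insert 'a' [insertion #1]
  Step 5: replace c->e
  Step 6: replace b->a
  Step 7: replace c->a
Total insertions: 1

1


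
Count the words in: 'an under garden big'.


Counting words by splitting on spaces:
  Word 1: 'an'
  Word 2: 'under'
  Word 3: 'garden'
  Word 4: 'big'
Total words: 4

4


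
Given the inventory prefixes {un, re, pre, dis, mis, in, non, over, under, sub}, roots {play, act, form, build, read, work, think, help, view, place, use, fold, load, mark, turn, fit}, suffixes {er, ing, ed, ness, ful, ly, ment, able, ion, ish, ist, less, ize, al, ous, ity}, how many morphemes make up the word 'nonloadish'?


Segmenting 'nonloadish' against the inventory:
  'non' -> prefix (morpheme 1)
  'load' -> root (morpheme 2)
  'ish' -> suffix (morpheme 3)
Total morphemes: 3

3


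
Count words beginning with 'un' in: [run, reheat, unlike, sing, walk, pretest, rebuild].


Checking each word for prefix 'un':
  'run' -> no (count: 0)
  'reheat' -> no (count: 0)
  'unlike' -> YES, starts with 'un' (count: 1)
  'sing' -> no (count: 1)
  'walk' -> no (count: 1)
  'pretest' -> no (count: 1)
  'rebuild' -> no (count: 1)
Total with prefix 'un': 1

1


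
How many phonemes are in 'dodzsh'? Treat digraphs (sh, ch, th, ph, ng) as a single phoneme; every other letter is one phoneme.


Parsing 'dodzsh' greedily, digraphs first:
  'd' -> consonant phoneme (phonemes so far: 1)
  'o' -> vowel phoneme (phonemes so far: 2)
  'd' -> consonant phoneme (phonemes so far: 3)
  'z' -> consonant phoneme (phonemes so far: 4)
  'sh' -> digraph (1 consonant phoneme) (phonemes so far: 5)
Total phonemes: 5

5


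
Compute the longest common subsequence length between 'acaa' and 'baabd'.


DP table for LCS of 'acaa' and 'baabd':
       b  a  a  b  d
    0  0  0  0  0  0
  a 0  0  1  1  1  1
  c 0  0  1  1  1  1
  a 0  0  1  2  2  2
  a 0  0  1  2  2  2
LCS: 'aa'
LCS length = 2

2


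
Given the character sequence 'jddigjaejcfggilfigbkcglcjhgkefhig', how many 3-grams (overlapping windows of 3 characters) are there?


String 'jddigjaejcfggilfigbkcglcjhgkefhig' has length L = 33.
Number of overlapping n-grams = L - n + 1
Substituting: 33 - 3 + 1 = 31

31


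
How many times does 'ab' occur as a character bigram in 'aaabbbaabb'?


Scanning 'aaabbbaabb' for bigram 'ab':
  Position 0: 'aa' -> no
  Position 1: 'aa' -> no
  Position 2: 'ab' -> MATCH
  Position 3: 'bb' -> no
  Position 4: 'bb' -> no
  Position 5: 'ba' -> no
  Position 6: 'aa' -> no
  Position 7: 'ab' -> MATCH
  Position 8: 'bb' -> no
Total matches: 2

2


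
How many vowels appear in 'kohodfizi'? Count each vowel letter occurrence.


Scanning each character of 'kohodfizi':
  Position 1: 'k' -> consonant (running count: 0)
  Position 2: 'o' -> vowel (running count: 1)
  Position 3: 'h' -> consonant (running count: 1)
  Position 4: 'o' -> vowel (running count: 2)
  Position 5: 'd' -> consonant (running count: 2)
  Position 6: 'f' -> consonant (running count: 2)
  Position 7: 'i' -> vowel (running count: 3)
  Position 8: 'z' -> consonant (running count: 3)
  Position 9: 'i' -> vowel (running count: 4)
Total vowels: 4

4


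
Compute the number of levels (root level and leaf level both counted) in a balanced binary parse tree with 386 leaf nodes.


In a balanced binary tree with n leaves the deepest leaf is ceil(log2(n)) edges below the root,
so counting node levels inclusive of root and leaves gives ceil(log2(n)) + 1 levels.
log2(386) = 8.5925
ceil(8.5925) = 9
levels = 9 + 1 = 10

10


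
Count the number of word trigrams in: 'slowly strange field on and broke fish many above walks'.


Word trigrams from [10] words:
  Trigram 1: (slowly strange field)
  Trigram 2: (strange field on)
  Trigram 3: (field on and)
  Trigram 4: (on and broke)
  Trigram 5: (and broke fish)
  Trigram 6: (broke fish many)
  Trigram 7: (fish many above)
  Trigram 8: (many above walks)
Total word trigrams: 10 - 2 = 8

8


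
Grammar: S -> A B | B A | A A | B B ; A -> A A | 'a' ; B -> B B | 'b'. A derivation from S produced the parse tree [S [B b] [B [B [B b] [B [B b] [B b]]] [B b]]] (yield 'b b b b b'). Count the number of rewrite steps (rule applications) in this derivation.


Every bracketed nonterminal node [X ...] in the tree is produced by exactly one rule application.
Reading the tree off as a leftmost derivation:
  Step 1: S  =>  B B   (applied S -> B B)
  Step 2: B B  =>  b B   (applied B -> b)
  Step 3: b B  =>  b B B   (applied B -> B B)
  Step 4: b B B  =>  b B B B   (applied B -> B B)
  Step 5: b B B B  =>  b b B B   (applied B -> b)
  Step 6: b b B B  =>  b b B B B   (applied B -> B B)
  Step 7: b b B B B  =>  b b b B B   (applied B -> b)
  Step 8: b b b B B  =>  b b b b B   (applied B -> b)
  Step 9: b b b b B  =>  b b b b b   (applied B -> b)
Final yield: b b b b b
Total rewrite steps: 9

9


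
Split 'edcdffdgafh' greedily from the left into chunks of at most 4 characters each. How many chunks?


'edcdffdgafh' has 11 characters.
Chunking with max size 4:
  Chunk 1: 'edcd' (positions 0-3)
  Chunk 2: 'ffdg' (positions 4-7)
  Chunk 3: 'afh' (positions 8-10)
Total chunks: ceil(11 / 4) = 3

3


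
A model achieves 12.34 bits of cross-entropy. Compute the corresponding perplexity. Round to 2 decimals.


Perplexity formula: PP = 2^H
H = 12.34
PP = 2^12.34
Decompose: 2^12.34 = 2^12 * 2^0.34
2^12 = 4096, 2^0.34 ~ 1.2657566
PP ~ 4096 * 1.2657566 = 5184.5390336
Rounded to 2 decimals: 5184.54

5184.54


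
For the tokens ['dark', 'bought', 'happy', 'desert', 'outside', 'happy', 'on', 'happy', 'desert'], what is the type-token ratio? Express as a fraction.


Tokens: 9
Unique types: ('bought', 'dark', 'desert', 'happy', 'on', 'outside') = 6
TTR = 6/9
Simplify: divide both by 3 -> 2/3
TTR = 2/3

2/3


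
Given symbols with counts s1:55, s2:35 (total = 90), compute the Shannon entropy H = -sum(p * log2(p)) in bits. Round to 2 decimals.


Computing entropy H = -sum(p_i * log2(p_i)):
  s1: p = 55/90 = 0.6111, -p*log2(p) = 0.4342
  s2: p = 35/90 = 0.3889, -p*log2(p) = 0.5299
H = sum of terms = 0.9641
Rounded to 2 decimals: 0.96

0.96


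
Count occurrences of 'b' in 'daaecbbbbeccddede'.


Scanning 'daaecbbbbeccddede' for 'b':
  Position 5: 'b' -> MATCH (count: 1)
  Position 6: 'b' -> MATCH (count: 2)
  Position 7: 'b' -> MATCH (count: 3)
  Position 8: 'b' -> MATCH (count: 4)
Total occurrences of 'b': 4

4


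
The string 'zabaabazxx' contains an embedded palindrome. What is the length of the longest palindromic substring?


Scanning 'zabaabazxx' for palindromic substrings.
Substring at positions 0-7: 'zabaabaz'.
Check: reverse('zabaabaz') = 'zabaabaz' -> palindrome confirmed.
Neighbouring characters ('-' / 'x') break symmetry, so it cannot extend further.
No longer palindromic substring exists; longest length = 8

8


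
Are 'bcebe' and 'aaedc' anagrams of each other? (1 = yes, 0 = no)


Sort characters of 'bcebe': 'bbcee'
Sort characters of 'aaedc': 'aacde'
Sorted forms differ -> they are NOT anagrams
Result: 0

0


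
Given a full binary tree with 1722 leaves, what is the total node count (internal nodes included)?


Leaf nodes (terminals): 1722
Internal nodes = n - 1 = 1722 - 1 = 1721
Total = leaves + internal = 1722 + 1721 = 3443

3443


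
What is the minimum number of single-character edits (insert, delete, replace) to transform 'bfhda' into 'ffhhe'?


Building DP table for s1='bfhda' (len 5) and s2='ffhhe' (len 5):
       f  f  h  h  e
    0  1  2  3  4  5
  b 1  1  2  3  4  5
  f 2  1  1  2  3  4
  h 3  2  2  1  2  3
  d 4  3  3  2  2  3
  a 5  4  4  3  3  3
Edit distance = dp[5][5] = 3

3


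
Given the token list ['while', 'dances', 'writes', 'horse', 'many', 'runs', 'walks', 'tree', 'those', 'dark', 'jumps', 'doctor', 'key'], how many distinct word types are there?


Listing all tokens and tracking unique types:
  Token 1: 'while' -> NEW (unique so far: 1)
  Token 2: 'dances' -> NEW (unique so far: 2)
  Token 3: 'writes' -> NEW (unique so far: 3)
  Token 4: 'horse' -> NEW (unique so far: 4)
  Token 5: 'many' -> NEW (unique so far: 5)
  Token 6: 'runs' -> NEW (unique so far: 6)
  Token 7: 'walks' -> NEW (unique so far: 7)
  Token 8: 'tree' -> NEW (unique so far: 8)
  Token 9: 'those' -> NEW (unique so far: 9)
  Token 10: 'dark' -> NEW (unique so far: 10)
  Token 11: 'jumps' -> NEW (unique so far: 11)
  Token 12: 'doctor' -> NEW (unique so far: 12)
  Token 13: 'key' -> NEW (unique so far: 13)
Unique types: ('dances', 'dark', 'doctor', 'horse', 'jumps', 'key', 'many', 'runs', 'those', 'tree', 'walks', 'while', 'writes')
Vocabulary size: 13

13


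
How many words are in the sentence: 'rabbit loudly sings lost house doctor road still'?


Counting words by splitting on spaces:
  Word 1: 'rabbit'
  Word 2: 'loudly'
  Word 3: 'sings'
  Word 4: 'lost'
  Word 5: 'house'
  Word 6: 'doctor'
  Word 7: 'road'
  Word 8: 'still'
Total words: 8

8


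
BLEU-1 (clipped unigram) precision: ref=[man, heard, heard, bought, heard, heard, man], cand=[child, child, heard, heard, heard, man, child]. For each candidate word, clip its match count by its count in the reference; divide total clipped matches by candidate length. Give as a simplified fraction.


Reference word counts: {'bought': 1, 'heard': 4, 'man': 2}
Checking each candidate word (with clipping):
  'child' -> not in reference -> no match (matches: 0)
  'child' -> not in reference -> no match (matches: 0)
  'heard' -> in reference (ref count 4, used 1/4) -> match (matches: 1)
  'heard' -> in reference (ref count 4, used 2/4) -> match (matches: 2)
  'heard' -> in reference (ref count 4, used 3/4) -> match (matches: 3)
  'man' -> in reference (ref count 2, used 1/2) -> match (matches: 4)
  'child' -> not in reference -> no match (matches: 4)
Clipped matches: 4, Candidate length: 7
Precision = 4/7

4/7


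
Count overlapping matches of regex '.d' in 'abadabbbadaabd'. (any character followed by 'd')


Pattern: .d means any character followed by 'd'.
Scanning 'abadabbbadaabd' position-by-position:
  Pos 0: window 'ab' -> no
  Pos 1: window 'ba' -> no
  Pos 2: window 'ad' -> MATCH
  Pos 3: window 'da' -> no
  Pos 4: window 'ab' -> no
  Pos 5: window 'bb' -> no
  Pos 6: window 'bb' -> no
  Pos 7: window 'ba' -> no
  Pos 8: window 'ad' -> MATCH
  Pos 9: window 'da' -> no
  Pos 10: window 'aa' -> no
  Pos 11: window 'ab' -> no
  Pos 12: window 'bd' -> MATCH
  Pos 13: window 'd' -> no
Total matches: 3

3


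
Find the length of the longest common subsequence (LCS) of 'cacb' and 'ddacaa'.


DP table for LCS of 'cacb' and 'ddacaa':
       d  d  a  c  a  a
    0  0  0  0  0  0  0
  c 0  0  0  0  1  1  1
  a 0  0  0  1  1  2  2
  c 0  0  0  1  2  2  2
  b 0  0  0  1  2  2  2
LCS: 'ca'
LCS length = 2

2


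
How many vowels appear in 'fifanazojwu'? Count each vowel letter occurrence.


Scanning each character of 'fifanazojwu':
  Position 1: 'f' -> consonant (running count: 0)
  Position 2: 'i' -> vowel (running count: 1)
  Position 3: 'f' -> consonant (running count: 1)
  Position 4: 'a' -> vowel (running count: 2)
  Position 5: 'n' -> consonant (running count: 2)
  Position 6: 'a' -> vowel (running count: 3)
  Position 7: 'z' -> consonant (running count: 3)
  Position 8: 'o' -> vowel (running count: 4)
  Position 9: 'j' -> consonant (running count: 4)
  Position 10: 'w' -> consonant (running count: 4)
  Position 11: 'u' -> vowel (running count: 5)
Total vowels: 5

5


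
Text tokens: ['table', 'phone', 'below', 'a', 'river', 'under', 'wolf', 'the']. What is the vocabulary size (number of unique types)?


Listing all tokens and tracking unique types:
  Token 1: 'table' -> NEW (unique so far: 1)
  Token 2: 'phone' -> NEW (unique so far: 2)
  Token 3: 'below' -> NEW (unique so far: 3)
  Token 4: 'a' -> NEW (unique so far: 4)
  Token 5: 'river' -> NEW (unique so far: 5)
  Token 6: 'under' -> NEW (unique so far: 6)
  Token 7: 'wolf' -> NEW (unique so far: 7)
  Token 8: 'the' -> NEW (unique so far: 8)
Unique types: ('a', 'below', 'phone', 'river', 'table', 'the', 'under', 'wolf')
Vocabulary size: 8

8


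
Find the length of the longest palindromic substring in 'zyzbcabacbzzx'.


Scanning 'zyzbcabacbzzx' for palindromic substrings.
Substring at positions 2-10: 'zbcabacbz'.
Check: reverse('zbcabacbz') = 'zbcabacbz' -> palindrome confirmed.
Neighbouring characters ('y' / 'z') break symmetry, so it cannot extend further.
No longer palindromic substring exists; longest length = 9

9


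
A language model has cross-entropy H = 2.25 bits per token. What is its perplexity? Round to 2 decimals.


Perplexity formula: PP = 2^H
H = 2.25
PP = 2^2.25
Decompose: 2^2.25 = 2^2 * 2^0.25
2^2 = 4, 2^0.25 ~ 1.1892071
PP ~ 4 * 1.1892071 = 4.7568284
Rounded to 2 decimals: 4.76

4.76


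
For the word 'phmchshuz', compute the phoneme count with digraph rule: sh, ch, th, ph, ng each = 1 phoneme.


Parsing 'phmchshuz' greedily, digraphs first:
  'ph' -> digraph (1 consonant phoneme) (phonemes so far: 1)
  'm' -> consonant phoneme (phonemes so far: 2)
  'ch' -> digraph (1 consonant phoneme) (phonemes so far: 3)
  'sh' -> digraph (1 consonant phoneme) (phonemes so far: 4)
  'u' -> vowel phoneme (phonemes so far: 5)
  'z' -> consonant phoneme (phonemes so far: 6)
Total phonemes: 6

6


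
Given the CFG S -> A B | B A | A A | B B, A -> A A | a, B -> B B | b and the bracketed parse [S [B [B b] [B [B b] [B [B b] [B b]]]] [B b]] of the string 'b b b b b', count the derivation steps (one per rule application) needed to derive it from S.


Every bracketed nonterminal node [X ...] in the tree is produced by exactly one rule application.
Reading the tree off as a leftmost derivation:
  Step 1: S  =>  B B   (applied S -> B B)
  Step 2: B B  =>  B B B   (applied B -> B B)
  Step 3: B B B  =>  b B B   (applied B -> b)
  Step 4: b B B  =>  b B B B   (applied B -> B B)
  Step 5: b B B B  =>  b b B B   (applied B -> b)
  Step 6: b b B B  =>  b b B B B   (applied B -> B B)
  Step 7: b b B B B  =>  b b b B B   (applied B -> b)
  Step 8: b b b B B  =>  b b b b B   (applied B -> b)
  Step 9: b b b b B  =>  b b b b b   (applied B -> b)
Final yield: b b b b b
Total rewrite steps: 9

9


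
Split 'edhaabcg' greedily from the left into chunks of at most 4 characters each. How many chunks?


'edhaabcg' has 8 characters.
Chunking with max size 4:
  Chunk 1: 'edha' (positions 0-3)
  Chunk 2: 'abcg' (positions 4-7)
Total chunks: ceil(8 / 4) = 2

2


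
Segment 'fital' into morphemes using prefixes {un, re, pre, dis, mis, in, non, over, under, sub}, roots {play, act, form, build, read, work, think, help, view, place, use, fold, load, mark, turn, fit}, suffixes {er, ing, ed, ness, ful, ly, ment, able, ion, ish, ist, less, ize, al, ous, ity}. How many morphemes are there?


Segmenting 'fital' against the inventory:
  'fit' -> root (morpheme 1)
  'al' -> suffix (morpheme 2)
Total morphemes: 2

2


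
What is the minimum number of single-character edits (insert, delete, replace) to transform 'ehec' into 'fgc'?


Building DP table for s1='ehec' (len 4) and s2='fgc' (len 3):
       f  g  c
    0  1  2  3
  e 1  1  2  3
  h 2  2  2  3
  e 3  3  3  3
  c 4  4  4  3
Edit distance = dp[4][3] = 3

3


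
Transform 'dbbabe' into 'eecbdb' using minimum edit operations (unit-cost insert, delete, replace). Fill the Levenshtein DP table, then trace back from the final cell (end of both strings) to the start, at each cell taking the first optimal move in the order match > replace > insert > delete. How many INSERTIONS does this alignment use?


Edit distance = 5. Backtracking from cell (6, 6) with preference match > replace > insert > delete,
then listing the resulting alignment 'dbbabe' -> 'eecbdb' left to right:
  Step 1: insert 'e' [insertion #1]
  Step 2: replace d->e
  Step 3: replace b->c
  Step 4: keep 'b'
  Step 5: replace a->d
  Step 6: keep 'b'
  Step 7: delete 'e'
Total insertions: 1

1


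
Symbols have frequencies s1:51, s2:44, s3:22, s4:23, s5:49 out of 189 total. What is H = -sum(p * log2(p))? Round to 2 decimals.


Computing entropy H = -sum(p_i * log2(p_i)):
  s1: p = 51/189 = 0.2698, -p*log2(p) = 0.5100
  s2: p = 44/189 = 0.2328, -p*log2(p) = 0.4895
  s3: p = 22/189 = 0.1164, -p*log2(p) = 0.3612
  s4: p = 23/189 = 0.1217, -p*log2(p) = 0.3698
  s5: p = 49/189 = 0.2593, -p*log2(p) = 0.5049
H = sum of terms = 2.2354
Rounded to 2 decimals: 2.24

2.24


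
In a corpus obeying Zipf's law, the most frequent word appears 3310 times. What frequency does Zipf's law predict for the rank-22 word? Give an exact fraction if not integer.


Zipf's law: freq(rank) = f1 / rank
f1 = 3310, rank = 22
freq = 3310 / 22
GCD(3310, 22) = 2
Simplified: 1655/11

1655/11


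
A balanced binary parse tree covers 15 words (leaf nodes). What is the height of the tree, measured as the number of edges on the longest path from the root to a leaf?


In a balanced binary tree with n leaves the deepest leaf is ceil(log2(n)) edges below the root.
log2(15) = 3.9069
ceil(3.9069) = 4
height (edges) = 4

4


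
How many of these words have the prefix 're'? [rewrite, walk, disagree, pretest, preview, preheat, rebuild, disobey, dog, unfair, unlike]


Checking each word for prefix 're':
  'rewrite' -> YES, starts with 're' (count: 1)
  'walk' -> no (count: 1)
  'disagree' -> no (count: 1)
  'pretest' -> no (count: 1)
  'preview' -> no (count: 1)
  'preheat' -> no (count: 1)
  'rebuild' -> YES, starts with 're' (count: 2)
  'disobey' -> no (count: 2)
  'dog' -> no (count: 2)
  'unfair' -> no (count: 2)
  'unlike' -> no (count: 2)
Total with prefix 're': 2

2


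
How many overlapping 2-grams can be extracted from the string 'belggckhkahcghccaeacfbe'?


String 'belggckhkahcghccaeacfbe' has length L = 23.
Number of overlapping n-grams = L - n + 1
Substituting: 23 - 2 + 1 = 22

22


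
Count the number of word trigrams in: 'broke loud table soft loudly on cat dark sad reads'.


Word trigrams from [10] words:
  Trigram 1: (broke loud table)
  Trigram 2: (loud table soft)
  Trigram 3: (table soft loudly)
  Trigram 4: (soft loudly on)
  Trigram 5: (loudly on cat)
  Trigram 6: (on cat dark)
  Trigram 7: (cat dark sad)
  Trigram 8: (dark sad reads)
Total word trigrams: 10 - 2 = 8

8


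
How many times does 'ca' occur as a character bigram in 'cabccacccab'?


Scanning 'cabccacccab' for bigram 'ca':
  Position 0: 'ca' -> MATCH
  Position 1: 'ab' -> no
  Position 2: 'bc' -> no
  Position 3: 'cc' -> no
  Position 4: 'ca' -> MATCH
  Position 5: 'ac' -> no
  Position 6: 'cc' -> no
  Position 7: 'cc' -> no
  Position 8: 'ca' -> MATCH
  Position 9: 'ab' -> no
Total matches: 3

3


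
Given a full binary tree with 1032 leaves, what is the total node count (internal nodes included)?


Leaf nodes (terminals): 1032
Internal nodes = n - 1 = 1032 - 1 = 1031
Total = leaves + internal = 1032 + 1031 = 2063

2063


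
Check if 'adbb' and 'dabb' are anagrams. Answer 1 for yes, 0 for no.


Sort characters of 'adbb': 'abbd'
Sort characters of 'dabb': 'abbd'
Sorted forms match -> they ARE anagrams
Result: 1

1


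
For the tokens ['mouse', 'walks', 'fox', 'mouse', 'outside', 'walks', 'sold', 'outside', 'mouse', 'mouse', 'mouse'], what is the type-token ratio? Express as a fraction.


Tokens: 11
Unique types: ('fox', 'mouse', 'outside', 'sold', 'walks') = 5
TTR = 5/11
Already in lowest terms.

5/11


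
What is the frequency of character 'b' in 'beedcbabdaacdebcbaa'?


Scanning 'beedcbabdaacdebcbaa' for 'b':
  Position 0: 'b' -> MATCH (count: 1)
  Position 5: 'b' -> MATCH (count: 2)
  Position 7: 'b' -> MATCH (count: 3)
  Position 14: 'b' -> MATCH (count: 4)
  Position 16: 'b' -> MATCH (count: 5)
Total occurrences of 'b': 5

5


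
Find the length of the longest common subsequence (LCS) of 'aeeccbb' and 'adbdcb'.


DP table for LCS of 'aeeccbb' and 'adbdcb':
       a  d  b  d  c  b
    0  0  0  0  0  0  0
  a 0  1  1  1  1  1  1
  e 0  1  1  1  1  1  1
  e 0  1  1  1  1  1  1
  c 0  1  1  1  1  2  2
  c 0  1  1  1  1  2  2
  b 0  1  1  2  2  2  3
  b 0  1  1  2  2  2  3
LCS: 'acb'
LCS length = 3

3


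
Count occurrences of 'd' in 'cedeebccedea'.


Scanning 'cedeebccedea' for 'd':
  Position 2: 'd' -> MATCH (count: 1)
  Position 9: 'd' -> MATCH (count: 2)
Total occurrences of 'd': 2

2


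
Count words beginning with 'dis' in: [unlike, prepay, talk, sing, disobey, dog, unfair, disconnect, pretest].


Checking each word for prefix 'dis':
  'unlike' -> no (count: 0)
  'prepay' -> no (count: 0)
  'talk' -> no (count: 0)
  'sing' -> no (count: 0)
  'disobey' -> YES, starts with 'dis' (count: 1)
  'dog' -> no (count: 1)
  'unfair' -> no (count: 1)
  'disconnect' -> YES, starts with 'dis' (count: 2)
  'pretest' -> no (count: 2)
Total with prefix 'dis': 2

2


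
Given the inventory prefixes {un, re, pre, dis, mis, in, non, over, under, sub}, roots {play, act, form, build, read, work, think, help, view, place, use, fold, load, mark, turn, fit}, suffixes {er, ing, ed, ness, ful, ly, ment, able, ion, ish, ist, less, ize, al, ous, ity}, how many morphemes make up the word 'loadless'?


Segmenting 'loadless' against the inventory:
  'load' -> root (morpheme 1)
  'less' -> suffix (morpheme 2)
Total morphemes: 2

2


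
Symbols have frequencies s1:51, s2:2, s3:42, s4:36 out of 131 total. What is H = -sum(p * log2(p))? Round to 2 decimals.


Computing entropy H = -sum(p_i * log2(p_i)):
  s1: p = 51/131 = 0.3893, -p*log2(p) = 0.5299
  s2: p = 2/131 = 0.0153, -p*log2(p) = 0.0921
  s3: p = 42/131 = 0.3206, -p*log2(p) = 0.5262
  s4: p = 36/131 = 0.2748, -p*log2(p) = 0.5121
H = sum of terms = 1.6603
Rounded to 2 decimals: 1.66

1.66


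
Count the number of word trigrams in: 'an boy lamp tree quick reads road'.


Word trigrams from [7] words:
  Trigram 1: (an boy lamp)
  Trigram 2: (boy lamp tree)
  Trigram 3: (lamp tree quick)
  Trigram 4: (tree quick reads)
  Trigram 5: (quick reads road)
Total word trigrams: 7 - 2 = 5

5


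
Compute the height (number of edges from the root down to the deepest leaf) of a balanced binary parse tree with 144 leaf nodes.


In a balanced binary tree with n leaves the deepest leaf is ceil(log2(n)) edges below the root.
log2(144) = 7.1699
ceil(7.1699) = 8
height (edges) = 8

8


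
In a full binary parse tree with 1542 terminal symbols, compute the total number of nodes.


Leaf nodes (terminals): 1542
Internal nodes = n - 1 = 1542 - 1 = 1541
Total = leaves + internal = 1542 + 1541 = 3083

3083


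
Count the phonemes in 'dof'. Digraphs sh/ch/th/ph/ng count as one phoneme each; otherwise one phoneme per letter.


Parsing 'dof' greedily, digraphs first:
  'd' -> consonant phoneme (phonemes so far: 1)
  'o' -> vowel phoneme (phonemes so far: 2)
  'f' -> consonant phoneme (phonemes so far: 3)
Total phonemes: 3

3


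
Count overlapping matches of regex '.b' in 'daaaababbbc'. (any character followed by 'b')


Pattern: .b means any character followed by 'b'.
Scanning 'daaaababbbc' position-by-position:
  Pos 0: window 'da' -> no
  Pos 1: window 'aa' -> no
  Pos 2: window 'aa' -> no
  Pos 3: window 'aa' -> no
  Pos 4: window 'ab' -> MATCH
  Pos 5: window 'ba' -> no
  Pos 6: window 'ab' -> MATCH
  Pos 7: window 'bb' -> MATCH
  Pos 8: window 'bb' -> MATCH
  Pos 9: window 'bc' -> no
  Pos 10: window 'c' -> no
Total matches: 4

4


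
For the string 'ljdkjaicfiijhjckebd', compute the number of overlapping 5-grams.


String 'ljdkjaicfiijhjckebd' has length L = 19.
Number of overlapping n-grams = L - n + 1
Substituting: 19 - 5 + 1 = 15

15


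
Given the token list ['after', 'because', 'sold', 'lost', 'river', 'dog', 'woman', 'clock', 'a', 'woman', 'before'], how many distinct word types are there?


Listing all tokens and tracking unique types:
  Token 1: 'after' -> NEW (unique so far: 1)
  Token 2: 'because' -> NEW (unique so far: 2)
  Token 3: 'sold' -> NEW (unique so far: 3)
  Token 4: 'lost' -> NEW (unique so far: 4)
  Token 5: 'river' -> NEW (unique so far: 5)
  Token 6: 'dog' -> NEW (unique so far: 6)
  Token 7: 'woman' -> NEW (unique so far: 7)
  Token 8: 'clock' -> NEW (unique so far: 8)
  Token 9: 'a' -> NEW (unique so far: 9)
  Token 10: 'woman' -> duplicate (unique so far: 9)
  Token 11: 'before' -> NEW (unique so far: 10)
Unique types: ('a', 'after', 'because', 'before', 'clock', 'dog', 'lost', 'river', 'sold', 'woman')
Vocabulary size: 10

10


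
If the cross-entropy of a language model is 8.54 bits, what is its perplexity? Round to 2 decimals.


Perplexity formula: PP = 2^H
H = 8.54
PP = 2^8.54
Decompose: 2^8.54 = 2^8 * 2^0.54
2^8 = 256, 2^0.54 ~ 1.4539725
PP ~ 256 * 1.4539725 = 372.2169600
Rounded to 2 decimals: 372.22

372.22
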